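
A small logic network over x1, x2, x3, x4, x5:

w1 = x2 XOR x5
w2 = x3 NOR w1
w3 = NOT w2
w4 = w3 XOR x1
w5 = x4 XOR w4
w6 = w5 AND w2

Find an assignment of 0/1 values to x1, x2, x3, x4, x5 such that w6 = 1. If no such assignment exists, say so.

x1=1, x2=0, x3=0, x4=0, x5=0

Check with x1=1, x2=0, x3=0, x4=0, x5=0:
w1 = x2 XOR x5 = 0 XOR 0 = 0
w2 = x3 NOR w1 = 0 NOR 0 = 1
w3 = NOT w2 = NOT 1 = 0
w4 = w3 XOR x1 = 0 XOR 1 = 1
w5 = x4 XOR w4 = 0 XOR 1 = 1
w6 = w5 AND w2 = 1 AND 1 = 1
So w6 = 1 as required.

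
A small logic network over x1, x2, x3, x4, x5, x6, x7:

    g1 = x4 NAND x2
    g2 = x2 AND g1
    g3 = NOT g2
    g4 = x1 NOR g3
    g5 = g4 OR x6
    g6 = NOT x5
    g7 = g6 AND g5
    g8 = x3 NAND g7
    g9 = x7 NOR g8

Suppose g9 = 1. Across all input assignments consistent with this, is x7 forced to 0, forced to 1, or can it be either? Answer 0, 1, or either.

0

g9 = x7 NOR g8 must be 1, so both x7 = 0 and g8 = 0.
Every assignment with g9 = 1 has x7 = 0; there are 9 such assignment(s).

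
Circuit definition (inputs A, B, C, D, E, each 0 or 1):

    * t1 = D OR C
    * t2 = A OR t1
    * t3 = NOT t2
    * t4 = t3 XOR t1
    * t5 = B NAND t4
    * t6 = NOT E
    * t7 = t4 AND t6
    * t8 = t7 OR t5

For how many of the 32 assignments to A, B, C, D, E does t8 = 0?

t8 = t7 OR t5 must be 0, so both t7 = 0 and t5 = 0.
Enumerating the 32 input combinations, 7 give t8 = 0 and 25 give t8 = 1.

7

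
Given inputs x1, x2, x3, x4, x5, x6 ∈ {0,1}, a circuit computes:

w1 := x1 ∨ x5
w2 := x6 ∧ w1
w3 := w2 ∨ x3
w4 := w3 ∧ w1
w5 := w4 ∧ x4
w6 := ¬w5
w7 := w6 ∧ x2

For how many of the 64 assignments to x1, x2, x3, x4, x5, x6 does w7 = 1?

23

w7 = w6 ∧ x2 must be 1, so both w6 = 1 and x2 = 1.
w6 = ¬w5 must be 1, so w5 = 0.
Enumerating the 64 input combinations, 23 give w7 = 1 and 41 give w7 = 0.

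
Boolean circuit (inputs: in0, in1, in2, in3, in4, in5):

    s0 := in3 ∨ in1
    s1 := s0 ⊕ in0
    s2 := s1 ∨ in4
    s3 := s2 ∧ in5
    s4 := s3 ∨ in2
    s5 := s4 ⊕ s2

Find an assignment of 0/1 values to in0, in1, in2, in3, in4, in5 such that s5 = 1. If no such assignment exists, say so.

s5 = s4 ⊕ s2 must be 1, so s4 and s2 differ.
Check with in0=1, in1=0, in2=0, in3=1, in4=1, in5=0:
s0 = in3 ∨ in1 = 1 ∨ 0 = 1
s1 = s0 ⊕ in0 = 1 ⊕ 1 = 0
s2 = s1 ∨ in4 = 0 ∨ 1 = 1
s3 = s2 ∧ in5 = 1 ∧ 0 = 0
s4 = s3 ∨ in2 = 0 ∨ 0 = 0
s5 = s4 ⊕ s2 = 0 ⊕ 1 = 1
So s5 = 1 as required.

in0=1, in1=0, in2=0, in3=1, in4=1, in5=0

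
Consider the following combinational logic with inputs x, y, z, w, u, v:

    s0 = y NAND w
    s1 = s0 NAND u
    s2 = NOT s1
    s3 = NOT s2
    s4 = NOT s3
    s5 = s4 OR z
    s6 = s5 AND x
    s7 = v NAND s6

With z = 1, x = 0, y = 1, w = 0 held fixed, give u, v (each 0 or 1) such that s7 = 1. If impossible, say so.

u=1, v=1

s7 = v NAND s6 must be 1, so at least one of v, s6 is 0.
Check with z = 1, x = 0, y = 1, w = 0 and u=1, v=1:
s0 = y NAND w = 1 NAND 0 = 1
s1 = s0 NAND u = 1 NAND 1 = 0
s2 = NOT s1 = NOT 0 = 1
s3 = NOT s2 = NOT 1 = 0
s4 = NOT s3 = NOT 0 = 1
s5 = s4 OR z = 1 OR 1 = 1
s6 = s5 AND x = 1 AND 0 = 0
s7 = v NAND s6 = 1 NAND 0 = 1
So s7 = 1.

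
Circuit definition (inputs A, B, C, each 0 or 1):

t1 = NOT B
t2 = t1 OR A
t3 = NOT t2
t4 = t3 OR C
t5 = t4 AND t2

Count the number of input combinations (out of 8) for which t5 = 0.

t5 = t4 AND t2 must be 0, so at least one of t4, t2 is 0.
Satisfying assignments:
  A=0, B=0, C=0
  A=0, B=1, C=0
  A=0, B=1, C=1
  A=1, B=0, C=0
  A=1, B=1, C=0

5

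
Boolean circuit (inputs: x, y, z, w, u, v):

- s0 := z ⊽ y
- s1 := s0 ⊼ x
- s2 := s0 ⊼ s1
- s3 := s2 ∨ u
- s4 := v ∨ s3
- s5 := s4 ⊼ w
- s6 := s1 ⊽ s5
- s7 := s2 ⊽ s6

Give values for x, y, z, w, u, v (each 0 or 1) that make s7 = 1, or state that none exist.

Check with x=0, y=0, z=0, w=0, u=1, v=1:
s0 = z ⊽ y = 0 ⊽ 0 = 1
s1 = s0 ⊼ x = 1 ⊼ 0 = 1
s2 = s0 ⊼ s1 = 1 ⊼ 1 = 0
s3 = s2 ∨ u = 0 ∨ 1 = 1
s4 = v ∨ s3 = 1 ∨ 1 = 1
s5 = s4 ⊼ w = 1 ⊼ 0 = 1
s6 = s1 ⊽ s5 = 1 ⊽ 1 = 0
s7 = s2 ⊽ s6 = 0 ⊽ 0 = 1
So s7 = 1 as required.

x=0, y=0, z=0, w=0, u=1, v=1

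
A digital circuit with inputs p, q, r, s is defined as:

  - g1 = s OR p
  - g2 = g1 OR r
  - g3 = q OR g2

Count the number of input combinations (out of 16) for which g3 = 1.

15

g3 = q OR g2 must be 1, so at least one of q, g2 is 1.
Enumerating the 16 input combinations, 15 give g3 = 1 and 1 give g3 = 0.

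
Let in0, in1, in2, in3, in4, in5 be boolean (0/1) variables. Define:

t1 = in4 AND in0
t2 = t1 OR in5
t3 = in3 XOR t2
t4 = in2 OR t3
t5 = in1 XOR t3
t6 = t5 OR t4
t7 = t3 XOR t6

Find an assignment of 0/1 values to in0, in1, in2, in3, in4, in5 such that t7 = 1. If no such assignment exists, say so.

in0=0, in1=1, in2=0, in3=0, in4=1, in5=0

Check with in0=0, in1=1, in2=0, in3=0, in4=1, in5=0:
t1 = in4 AND in0 = 1 AND 0 = 0
t2 = t1 OR in5 = 0 OR 0 = 0
t3 = in3 XOR t2 = 0 XOR 0 = 0
t4 = in2 OR t3 = 0 OR 0 = 0
t5 = in1 XOR t3 = 1 XOR 0 = 1
t6 = t5 OR t4 = 1 OR 0 = 1
t7 = t3 XOR t6 = 0 XOR 1 = 1
So t7 = 1 as required.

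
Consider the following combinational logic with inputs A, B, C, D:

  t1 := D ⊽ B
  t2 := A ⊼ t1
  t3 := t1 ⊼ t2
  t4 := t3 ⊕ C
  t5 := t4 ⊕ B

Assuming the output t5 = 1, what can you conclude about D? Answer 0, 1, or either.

Both values of D occur among assignments with t5 = 1:
  D=0: A=0, B=0, C=1, D=0
  D=1: A=0, B=0, C=0, D=1

either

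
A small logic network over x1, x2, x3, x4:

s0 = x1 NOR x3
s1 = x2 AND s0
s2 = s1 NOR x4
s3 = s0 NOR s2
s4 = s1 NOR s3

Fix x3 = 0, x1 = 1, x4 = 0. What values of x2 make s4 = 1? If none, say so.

Check with x3 = 0, x1 = 1, x4 = 0 and x2=0:
s0 = x1 NOR x3 = 1 NOR 0 = 0
s1 = x2 AND s0 = 0 AND 0 = 0
s2 = s1 NOR x4 = 0 NOR 0 = 1
s3 = s0 NOR s2 = 0 NOR 1 = 0
s4 = s1 NOR s3 = 0 NOR 0 = 1
So s4 = 1.

x2=0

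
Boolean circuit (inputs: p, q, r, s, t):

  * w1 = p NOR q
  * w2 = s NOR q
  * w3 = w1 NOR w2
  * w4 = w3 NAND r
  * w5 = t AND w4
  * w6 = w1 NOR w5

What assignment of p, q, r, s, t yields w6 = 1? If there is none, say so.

p=1, q=1, r=1, s=0, t=1

Check with p=1, q=1, r=1, s=0, t=1:
w1 = p NOR q = 1 NOR 1 = 0
w2 = s NOR q = 0 NOR 1 = 0
w3 = w1 NOR w2 = 0 NOR 0 = 1
w4 = w3 NAND r = 1 NAND 1 = 0
w5 = t AND w4 = 1 AND 0 = 0
w6 = w1 NOR w5 = 0 NOR 0 = 1
So w6 = 1 as required.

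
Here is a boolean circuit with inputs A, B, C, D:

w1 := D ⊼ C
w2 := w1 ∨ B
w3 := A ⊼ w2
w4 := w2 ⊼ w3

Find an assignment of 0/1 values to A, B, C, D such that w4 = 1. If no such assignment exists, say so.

w4 = w2 ⊼ w3 must be 1, so at least one of w2, w3 is 0.
Check with A=0 B=0 C=1 D=1:
w1 = D ⊼ C = 1 ⊼ 1 = 0
w2 = w1 ∨ B = 0 ∨ 0 = 0
w3 = A ⊼ w2 = 0 ⊼ 0 = 1
w4 = w2 ⊼ w3 = 0 ⊼ 1 = 1
So w4 = 1 as required.

A=0 B=0 C=1 D=1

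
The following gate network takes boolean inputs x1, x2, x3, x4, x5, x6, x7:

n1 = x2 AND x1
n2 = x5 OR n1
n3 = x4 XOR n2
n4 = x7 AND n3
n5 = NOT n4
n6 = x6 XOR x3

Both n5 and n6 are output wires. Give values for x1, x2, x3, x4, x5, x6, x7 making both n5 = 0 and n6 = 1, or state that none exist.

x1=0, x2=1, x3=1, x4=1, x5=0, x6=0, x7=1

Check with x1=0, x2=1, x3=1, x4=1, x5=0, x6=0, x7=1:
n1 = x2 AND x1 = 1 AND 0 = 0
n2 = x5 OR n1 = 0 OR 0 = 0
n3 = x4 XOR n2 = 1 XOR 0 = 1
n4 = x7 AND n3 = 1 AND 1 = 1
n5 = NOT n4 = NOT 1 = 0
n6 = x6 XOR x3 = 0 XOR 1 = 1
So n5 = 0 and n6 = 1.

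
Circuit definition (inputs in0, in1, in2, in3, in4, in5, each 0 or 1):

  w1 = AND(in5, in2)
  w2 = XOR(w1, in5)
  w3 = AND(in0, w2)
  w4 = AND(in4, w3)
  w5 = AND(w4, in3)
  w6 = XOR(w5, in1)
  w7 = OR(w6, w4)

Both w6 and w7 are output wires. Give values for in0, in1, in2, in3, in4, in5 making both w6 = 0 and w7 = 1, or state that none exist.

in0=1, in1=0, in2=0, in3=0, in4=1, in5=1

Check with in0=1, in1=0, in2=0, in3=0, in4=1, in5=1:
w1 = AND(in5, in2) = AND(1, 0) = 0
w2 = XOR(w1, in5) = XOR(0, 1) = 1
w3 = AND(in0, w2) = AND(1, 1) = 1
w4 = AND(in4, w3) = AND(1, 1) = 1
w5 = AND(w4, in3) = AND(1, 0) = 0
w6 = XOR(w5, in1) = XOR(0, 0) = 0
w7 = OR(w6, w4) = OR(0, 1) = 1
So w6 = 0 and w7 = 1.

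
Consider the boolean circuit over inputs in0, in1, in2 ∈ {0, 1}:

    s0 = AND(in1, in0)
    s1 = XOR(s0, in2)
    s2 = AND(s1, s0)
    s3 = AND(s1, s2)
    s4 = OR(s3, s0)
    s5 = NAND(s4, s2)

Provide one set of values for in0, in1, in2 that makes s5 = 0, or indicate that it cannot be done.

s5 = NAND(s4, s2) must be 0, so both s4 = 1 and s2 = 1.
s4 = OR(s3, s0) must be 1, so at least one of s3, s0 is 1.
Check with in0=1 in1=1 in2=0:
s0 = AND(in1, in0) = AND(1, 1) = 1
s1 = XOR(s0, in2) = XOR(1, 0) = 1
s2 = AND(s1, s0) = AND(1, 1) = 1
s3 = AND(s1, s2) = AND(1, 1) = 1
s4 = OR(s3, s0) = OR(1, 1) = 1
s5 = NAND(s4, s2) = NAND(1, 1) = 0
So s5 = 0 as required.

in0=1 in1=1 in2=0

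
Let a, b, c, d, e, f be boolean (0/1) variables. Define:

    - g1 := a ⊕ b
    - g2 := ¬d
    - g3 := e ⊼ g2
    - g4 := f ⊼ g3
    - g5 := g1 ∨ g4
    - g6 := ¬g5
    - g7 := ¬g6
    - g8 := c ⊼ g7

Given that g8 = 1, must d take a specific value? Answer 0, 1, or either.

either

Both values of d occur among assignments with g8 = 1:
  d=0: a=0, b=0, c=0, d=0, e=0, f=0
  d=1: a=0, b=0, c=0, d=1, e=0, f=0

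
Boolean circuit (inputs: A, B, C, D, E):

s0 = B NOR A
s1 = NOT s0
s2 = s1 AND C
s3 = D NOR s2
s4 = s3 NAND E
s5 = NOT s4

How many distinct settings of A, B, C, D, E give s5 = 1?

5

s5 = NOT s4 must be 1, so s4 = 0.
s4 = s3 NAND E must be 0, so both s3 = 1 and E = 1.
s3 = D NOR s2 must be 1, so both D = 0 and s2 = 0.
Satisfying assignments:
  A=0, B=0, C=0, D=0, E=1
  A=0, B=0, C=1, D=0, E=1
  A=0, B=1, C=0, D=0, E=1
  A=1, B=0, C=0, D=0, E=1
  A=1, B=1, C=0, D=0, E=1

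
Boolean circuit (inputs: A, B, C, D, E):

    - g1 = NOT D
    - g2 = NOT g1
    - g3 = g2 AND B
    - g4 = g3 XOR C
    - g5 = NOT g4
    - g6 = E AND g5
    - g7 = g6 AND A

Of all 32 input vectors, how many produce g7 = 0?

28

g7 = g6 AND A must be 0, so at least one of g6, A is 0.
Enumerating the 32 input combinations, 28 give g7 = 0 and 4 give g7 = 1.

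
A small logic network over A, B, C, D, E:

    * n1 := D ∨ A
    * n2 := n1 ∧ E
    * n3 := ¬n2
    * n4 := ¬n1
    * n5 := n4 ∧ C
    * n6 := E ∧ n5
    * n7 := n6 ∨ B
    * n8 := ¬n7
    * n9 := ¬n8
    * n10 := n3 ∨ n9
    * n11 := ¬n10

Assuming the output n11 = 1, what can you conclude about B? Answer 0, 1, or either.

n11 = ¬n10 must be 1, so n10 = 0.
Every assignment with n11 = 1 has B = 0; there are 6 such assignment(s).

0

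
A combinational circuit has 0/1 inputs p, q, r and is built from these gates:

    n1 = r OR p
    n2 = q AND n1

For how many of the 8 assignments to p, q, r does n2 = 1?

n2 = q AND n1 must be 1, so both q = 1 and n1 = 1.
n1 = r OR p must be 1, so at least one of r, p is 1.
Satisfying assignments:
  p=0, q=1, r=1
  p=1, q=1, r=0
  p=1, q=1, r=1

3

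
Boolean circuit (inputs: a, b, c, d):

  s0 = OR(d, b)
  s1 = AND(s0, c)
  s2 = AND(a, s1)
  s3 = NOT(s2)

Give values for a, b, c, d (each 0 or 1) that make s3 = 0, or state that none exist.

Check with a=1, b=0, c=1, d=1:
s0 = OR(d, b) = OR(1, 0) = 1
s1 = AND(s0, c) = AND(1, 1) = 1
s2 = AND(a, s1) = AND(1, 1) = 1
s3 = NOT(s2) = NOT 1 = 0
So s3 = 0 as required.

a=1, b=0, c=1, d=1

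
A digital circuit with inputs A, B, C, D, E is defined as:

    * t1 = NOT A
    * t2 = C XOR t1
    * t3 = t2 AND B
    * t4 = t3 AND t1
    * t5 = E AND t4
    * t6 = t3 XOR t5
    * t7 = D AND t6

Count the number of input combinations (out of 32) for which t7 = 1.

t7 = D AND t6 must be 1, so both D = 1 and t6 = 1.
t6 = t3 XOR t5 must be 1, so t3 and t5 differ.
Satisfying assignments:
  A=0, B=1, C=0, D=1, E=0
  A=1, B=1, C=1, D=1, E=0
  A=1, B=1, C=1, D=1, E=1

3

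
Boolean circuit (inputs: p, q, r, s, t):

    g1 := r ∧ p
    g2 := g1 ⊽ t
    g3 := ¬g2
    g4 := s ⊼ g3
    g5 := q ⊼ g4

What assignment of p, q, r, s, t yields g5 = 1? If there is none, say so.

g5 = q ⊼ g4 must be 1, so at least one of q, g4 is 0.
Check with p=1, q=0, r=1, s=0, t=1:
g1 = r ∧ p = 1 ∧ 1 = 1
g2 = g1 ⊽ t = 1 ⊽ 1 = 0
g3 = ¬g2 = ¬0 = 1
g4 = s ⊼ g3 = 0 ⊼ 1 = 1
g5 = q ⊼ g4 = 0 ⊼ 1 = 1
So g5 = 1 as required.

p=1, q=0, r=1, s=0, t=1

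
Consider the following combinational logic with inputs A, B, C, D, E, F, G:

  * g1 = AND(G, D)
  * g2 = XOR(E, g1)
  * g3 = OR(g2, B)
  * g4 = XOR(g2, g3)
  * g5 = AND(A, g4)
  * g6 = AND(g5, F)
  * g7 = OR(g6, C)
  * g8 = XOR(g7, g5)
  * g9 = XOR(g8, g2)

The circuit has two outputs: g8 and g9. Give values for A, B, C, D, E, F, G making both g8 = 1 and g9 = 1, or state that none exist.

Check with A=0, B=1, C=1, D=1, E=1, F=1, G=1:
g1 = AND(G, D) = AND(1, 1) = 1
g2 = XOR(E, g1) = XOR(1, 1) = 0
g3 = OR(g2, B) = OR(0, 1) = 1
g4 = XOR(g2, g3) = XOR(0, 1) = 1
g5 = AND(A, g4) = AND(0, 1) = 0
g6 = AND(g5, F) = AND(0, 1) = 0
g7 = OR(g6, C) = OR(0, 1) = 1
g8 = XOR(g7, g5) = XOR(1, 0) = 1
g9 = XOR(g8, g2) = XOR(1, 0) = 1
So g8 = 1 and g9 = 1.

A=0, B=1, C=1, D=1, E=1, F=1, G=1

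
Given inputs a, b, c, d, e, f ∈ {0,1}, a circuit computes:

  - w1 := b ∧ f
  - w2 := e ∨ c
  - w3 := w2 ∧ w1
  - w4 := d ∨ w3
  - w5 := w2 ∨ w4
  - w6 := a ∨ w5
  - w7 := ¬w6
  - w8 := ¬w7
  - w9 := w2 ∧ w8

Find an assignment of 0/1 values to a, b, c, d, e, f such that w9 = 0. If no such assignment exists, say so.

a=1 b=1 c=0 d=0 e=0 f=1

w9 = w2 ∧ w8 must be 0, so at least one of w2, w8 is 0.
Check with a=1 b=1 c=0 d=0 e=0 f=1:
w1 = b ∧ f = 1 ∧ 1 = 1
w2 = e ∨ c = 0 ∨ 0 = 0
w3 = w2 ∧ w1 = 0 ∧ 1 = 0
w4 = d ∨ w3 = 0 ∨ 0 = 0
w5 = w2 ∨ w4 = 0 ∨ 0 = 0
w6 = a ∨ w5 = 1 ∨ 0 = 1
w7 = ¬w6 = ¬1 = 0
w8 = ¬w7 = ¬0 = 1
w9 = w2 ∧ w8 = 0 ∧ 1 = 0
So w9 = 0 as required.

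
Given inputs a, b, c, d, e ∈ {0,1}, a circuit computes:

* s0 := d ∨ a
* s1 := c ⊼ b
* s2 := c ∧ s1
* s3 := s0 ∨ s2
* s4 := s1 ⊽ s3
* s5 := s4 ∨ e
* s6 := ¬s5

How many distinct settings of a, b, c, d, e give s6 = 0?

s6 = ¬s5 must be 0, so s5 = 1.
Enumerating the 32 input combinations, 17 give s6 = 0 and 15 give s6 = 1.

17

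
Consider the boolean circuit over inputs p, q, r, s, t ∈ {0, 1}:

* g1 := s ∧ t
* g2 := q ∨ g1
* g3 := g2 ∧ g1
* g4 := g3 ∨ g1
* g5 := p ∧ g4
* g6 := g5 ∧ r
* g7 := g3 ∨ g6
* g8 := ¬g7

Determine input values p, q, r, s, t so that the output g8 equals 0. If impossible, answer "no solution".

p=0 q=1 r=0 s=1 t=1

g8 = ¬g7 must be 0, so g7 = 1.
g7 = g3 ∨ g6 must be 1, so at least one of g3, g6 is 1.
Check with p=0 q=1 r=0 s=1 t=1:
g1 = s ∧ t = 1 ∧ 1 = 1
g2 = q ∨ g1 = 1 ∨ 1 = 1
g3 = g2 ∧ g1 = 1 ∧ 1 = 1
g4 = g3 ∨ g1 = 1 ∨ 1 = 1
g5 = p ∧ g4 = 0 ∧ 1 = 0
g6 = g5 ∧ r = 0 ∧ 0 = 0
g7 = g3 ∨ g6 = 1 ∨ 0 = 1
g8 = ¬g7 = ¬1 = 0
So g8 = 0 as required.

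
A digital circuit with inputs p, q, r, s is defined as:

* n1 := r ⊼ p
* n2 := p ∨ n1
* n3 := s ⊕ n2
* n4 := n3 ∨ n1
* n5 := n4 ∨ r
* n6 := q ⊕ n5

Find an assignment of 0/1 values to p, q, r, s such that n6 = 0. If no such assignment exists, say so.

n6 = q ⊕ n5 must be 0, so q and n5 are equal.
Check with p=1 q=1 r=1 s=0:
n1 = r ⊼ p = 1 ⊼ 1 = 0
n2 = p ∨ n1 = 1 ∨ 0 = 1
n3 = s ⊕ n2 = 0 ⊕ 1 = 1
n4 = n3 ∨ n1 = 1 ∨ 0 = 1
n5 = n4 ∨ r = 1 ∨ 1 = 1
n6 = q ⊕ n5 = 1 ⊕ 1 = 0
So n6 = 0 as required.

p=1 q=1 r=1 s=0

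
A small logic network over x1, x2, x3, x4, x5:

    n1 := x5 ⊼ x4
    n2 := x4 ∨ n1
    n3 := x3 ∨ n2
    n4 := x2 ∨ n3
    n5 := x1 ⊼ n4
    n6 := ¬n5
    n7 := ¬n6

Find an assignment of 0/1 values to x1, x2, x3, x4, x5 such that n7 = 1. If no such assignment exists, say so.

x1=0 x2=0 x3=1 x4=0 x5=0

Check with x1=0 x2=0 x3=1 x4=0 x5=0:
n1 = x5 ⊼ x4 = 0 ⊼ 0 = 1
n2 = x4 ∨ n1 = 0 ∨ 1 = 1
n3 = x3 ∨ n2 = 1 ∨ 1 = 1
n4 = x2 ∨ n3 = 0 ∨ 1 = 1
n5 = x1 ⊼ n4 = 0 ⊼ 1 = 1
n6 = ¬n5 = ¬1 = 0
n7 = ¬n6 = ¬0 = 1
So n7 = 1 as required.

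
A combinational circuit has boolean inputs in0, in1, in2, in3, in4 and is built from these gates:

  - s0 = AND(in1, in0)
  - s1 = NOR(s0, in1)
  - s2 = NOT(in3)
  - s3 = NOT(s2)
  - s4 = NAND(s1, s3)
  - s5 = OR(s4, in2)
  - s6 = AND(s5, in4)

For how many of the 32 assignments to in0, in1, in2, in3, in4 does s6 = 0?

18

s6 = AND(s5, in4) must be 0, so at least one of s5, in4 is 0.
Enumerating the 32 input combinations, 18 give s6 = 0 and 14 give s6 = 1.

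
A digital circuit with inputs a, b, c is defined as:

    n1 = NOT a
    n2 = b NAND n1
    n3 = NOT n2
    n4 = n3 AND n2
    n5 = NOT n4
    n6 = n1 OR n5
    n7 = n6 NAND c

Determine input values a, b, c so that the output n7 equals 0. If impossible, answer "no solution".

a=1 b=0 c=1

n7 = n6 NAND c must be 0, so both n6 = 1 and c = 1.
n6 = n1 OR n5 must be 1, so at least one of n1, n5 is 1.
Check with a=1 b=0 c=1:
n1 = NOT a = NOT 1 = 0
n2 = b NAND n1 = 0 NAND 0 = 1
n3 = NOT n2 = NOT 1 = 0
n4 = n3 AND n2 = 0 AND 1 = 0
n5 = NOT n4 = NOT 0 = 1
n6 = n1 OR n5 = 0 OR 1 = 1
n7 = n6 NAND c = 1 NAND 1 = 0
So n7 = 0 as required.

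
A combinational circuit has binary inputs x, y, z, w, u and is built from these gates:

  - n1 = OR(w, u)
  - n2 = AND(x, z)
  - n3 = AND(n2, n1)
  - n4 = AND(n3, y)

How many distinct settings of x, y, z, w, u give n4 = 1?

n4 = AND(n3, y) must be 1, so both n3 = 1 and y = 1.
n3 = AND(n2, n1) must be 1, so both n2 = 1 and n1 = 1.
Enumerating the 32 input combinations, 3 give n4 = 1 and 29 give n4 = 0.

3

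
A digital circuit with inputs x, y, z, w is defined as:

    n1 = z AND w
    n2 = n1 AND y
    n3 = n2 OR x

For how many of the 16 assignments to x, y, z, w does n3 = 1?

n3 = n2 OR x must be 1, so at least one of n2, x is 1.
Enumerating the 16 input combinations, 9 give n3 = 1 and 7 give n3 = 0.

9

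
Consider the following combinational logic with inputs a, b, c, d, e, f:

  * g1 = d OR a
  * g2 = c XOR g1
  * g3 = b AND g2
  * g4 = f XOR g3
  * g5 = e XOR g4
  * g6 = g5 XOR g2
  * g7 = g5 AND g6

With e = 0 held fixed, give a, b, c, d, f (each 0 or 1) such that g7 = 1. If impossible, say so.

a=1 b=0 c=1 d=1 f=1

Check with e = 0 and a=1, b=0, c=1, d=1, f=1:
g1 = d OR a = 1 OR 1 = 1
g2 = c XOR g1 = 1 XOR 1 = 0
g3 = b AND g2 = 0 AND 0 = 0
g4 = f XOR g3 = 1 XOR 0 = 1
g5 = e XOR g4 = 0 XOR 1 = 1
g6 = g5 XOR g2 = 1 XOR 0 = 1
g7 = g5 AND g6 = 1 AND 1 = 1
So g7 = 1.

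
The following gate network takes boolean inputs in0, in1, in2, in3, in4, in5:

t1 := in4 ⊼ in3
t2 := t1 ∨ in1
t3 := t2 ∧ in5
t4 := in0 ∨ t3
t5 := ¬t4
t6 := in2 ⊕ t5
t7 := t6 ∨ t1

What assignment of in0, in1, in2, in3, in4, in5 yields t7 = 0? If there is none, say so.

Check with in0=1, in1=0, in2=0, in3=1, in4=1, in5=0:
t1 = in4 ⊼ in3 = 1 ⊼ 1 = 0
t2 = t1 ∨ in1 = 0 ∨ 0 = 0
t3 = t2 ∧ in5 = 0 ∧ 0 = 0
t4 = in0 ∨ t3 = 1 ∨ 0 = 1
t5 = ¬t4 = ¬1 = 0
t6 = in2 ⊕ t5 = 0 ⊕ 0 = 0
t7 = t6 ∨ t1 = 0 ∨ 0 = 0
So t7 = 0 as required.

in0=1, in1=0, in2=0, in3=1, in4=1, in5=0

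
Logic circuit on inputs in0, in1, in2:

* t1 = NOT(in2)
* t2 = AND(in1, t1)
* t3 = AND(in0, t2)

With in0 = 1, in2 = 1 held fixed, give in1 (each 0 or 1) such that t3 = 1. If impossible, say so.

no solution exists

With in0 = 1, in2 = 1 fixed, none of the 2 settings of in1 give t3 = 1.
For example, with in1=0:
t1 = NOT(in2) = NOT 1 = 0
t2 = AND(in1, t1) = AND(0, 0) = 0
t3 = AND(in0, t2) = AND(1, 0) = 0
giving t3 = 0 ≠ 1.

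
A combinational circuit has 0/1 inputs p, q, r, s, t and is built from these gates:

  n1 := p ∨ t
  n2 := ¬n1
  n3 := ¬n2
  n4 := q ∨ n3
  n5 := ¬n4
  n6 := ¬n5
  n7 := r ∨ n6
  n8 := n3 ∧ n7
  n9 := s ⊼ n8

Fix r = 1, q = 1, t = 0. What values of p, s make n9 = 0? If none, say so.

n9 = s ⊼ n8 must be 0, so both s = 1 and n8 = 1.
n8 = n3 ∧ n7 must be 1, so both n3 = 1 and n7 = 1.
Check with r = 1, q = 1, t = 0 and p=1, s=1:
n1 = p ∨ t = 1 ∨ 0 = 1
n2 = ¬n1 = ¬1 = 0
n3 = ¬n2 = ¬0 = 1
n4 = q ∨ n3 = 1 ∨ 1 = 1
n5 = ¬n4 = ¬1 = 0
n6 = ¬n5 = ¬0 = 1
n7 = r ∨ n6 = 1 ∨ 1 = 1
n8 = n3 ∧ n7 = 1 ∧ 1 = 1
n9 = s ⊼ n8 = 1 ⊼ 1 = 0
So n9 = 0.

p=1, s=1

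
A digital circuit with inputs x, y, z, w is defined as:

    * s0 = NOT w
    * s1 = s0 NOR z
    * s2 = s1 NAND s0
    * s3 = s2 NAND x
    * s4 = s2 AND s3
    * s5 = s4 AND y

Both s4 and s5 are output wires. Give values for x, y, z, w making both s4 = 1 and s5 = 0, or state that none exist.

Check with x=0, y=0, z=0, w=1:
s0 = NOT w = NOT 1 = 0
s1 = s0 NOR z = 0 NOR 0 = 1
s2 = s1 NAND s0 = 1 NAND 0 = 1
s3 = s2 NAND x = 1 NAND 0 = 1
s4 = s2 AND s3 = 1 AND 1 = 1
s5 = s4 AND y = 1 AND 0 = 0
So s4 = 1 and s5 = 0.

x=0, y=0, z=0, w=1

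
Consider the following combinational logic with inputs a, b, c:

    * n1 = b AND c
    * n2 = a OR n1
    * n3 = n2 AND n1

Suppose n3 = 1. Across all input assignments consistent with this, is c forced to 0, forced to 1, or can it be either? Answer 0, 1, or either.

1

n3 = n2 AND n1 must be 1, so both n2 = 1 and n1 = 1.
n2 = a OR n1 must be 1, so at least one of a, n1 is 1.
n1 = b AND c must be 1, so both b = 1 and c = 1.
Every assignment with n3 = 1 has c = 1; there are 2 such assignment(s).
  a=0, b=1, c=1
  a=1, b=1, c=1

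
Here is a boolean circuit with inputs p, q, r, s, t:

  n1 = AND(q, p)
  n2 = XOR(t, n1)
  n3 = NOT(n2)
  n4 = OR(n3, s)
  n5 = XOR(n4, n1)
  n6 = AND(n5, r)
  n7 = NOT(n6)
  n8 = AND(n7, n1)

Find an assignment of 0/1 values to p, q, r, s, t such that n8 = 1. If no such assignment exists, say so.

p=1, q=1, r=0, s=1, t=0

n8 = AND(n7, n1) must be 1, so both n7 = 1 and n1 = 1.
Check with p=1, q=1, r=0, s=1, t=0:
n1 = AND(q, p) = AND(1, 1) = 1
n2 = XOR(t, n1) = XOR(0, 1) = 1
n3 = NOT(n2) = NOT 1 = 0
n4 = OR(n3, s) = OR(0, 1) = 1
n5 = XOR(n4, n1) = XOR(1, 1) = 0
n6 = AND(n5, r) = AND(0, 0) = 0
n7 = NOT(n6) = NOT 0 = 1
n8 = AND(n7, n1) = AND(1, 1) = 1
So n8 = 1 as required.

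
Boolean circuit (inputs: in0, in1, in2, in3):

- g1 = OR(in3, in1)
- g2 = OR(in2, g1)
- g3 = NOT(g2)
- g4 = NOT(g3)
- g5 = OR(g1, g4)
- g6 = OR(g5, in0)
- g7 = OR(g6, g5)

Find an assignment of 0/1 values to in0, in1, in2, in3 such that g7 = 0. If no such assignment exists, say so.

Check with in0=0, in1=0, in2=0, in3=0:
g1 = OR(in3, in1) = OR(0, 0) = 0
g2 = OR(in2, g1) = OR(0, 0) = 0
g3 = NOT(g2) = NOT 0 = 1
g4 = NOT(g3) = NOT 1 = 0
g5 = OR(g1, g4) = OR(0, 0) = 0
g6 = OR(g5, in0) = OR(0, 0) = 0
g7 = OR(g6, g5) = OR(0, 0) = 0
So g7 = 0 as required.

in0=0, in1=0, in2=0, in3=0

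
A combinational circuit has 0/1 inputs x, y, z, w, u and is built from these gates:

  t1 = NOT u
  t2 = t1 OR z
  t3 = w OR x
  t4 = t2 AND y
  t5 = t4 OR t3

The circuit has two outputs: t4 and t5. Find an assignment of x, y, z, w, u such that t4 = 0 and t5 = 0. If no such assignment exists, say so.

x=0, y=0, z=0, w=0, u=0

Check with x=0, y=0, z=0, w=0, u=0:
t1 = NOT u = NOT 0 = 1
t2 = t1 OR z = 1 OR 0 = 1
t3 = w OR x = 0 OR 0 = 0
t4 = t2 AND y = 1 AND 0 = 0
t5 = t4 OR t3 = 0 OR 0 = 0
So t4 = 0 and t5 = 0.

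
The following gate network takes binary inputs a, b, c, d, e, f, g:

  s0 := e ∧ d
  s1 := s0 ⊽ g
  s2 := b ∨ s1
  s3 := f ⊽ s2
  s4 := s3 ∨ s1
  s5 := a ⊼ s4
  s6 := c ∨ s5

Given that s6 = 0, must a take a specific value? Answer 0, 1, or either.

1

s6 = c ∨ s5 must be 0, so both c = 0 and s5 = 0.
Every assignment with s6 = 0 has a = 1; there are 17 such assignment(s).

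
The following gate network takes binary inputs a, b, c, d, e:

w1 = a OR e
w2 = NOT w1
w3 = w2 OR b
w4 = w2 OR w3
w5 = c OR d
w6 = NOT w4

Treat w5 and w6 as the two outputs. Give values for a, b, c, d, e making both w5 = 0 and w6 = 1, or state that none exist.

Check with a=1 b=0 c=0 d=0 e=1:
w1 = a OR e = 1 OR 1 = 1
w2 = NOT w1 = NOT 1 = 0
w3 = w2 OR b = 0 OR 0 = 0
w4 = w2 OR w3 = 0 OR 0 = 0
w5 = c OR d = 0 OR 0 = 0
w6 = NOT w4 = NOT 0 = 1
So w5 = 0 and w6 = 1.

a=1 b=0 c=0 d=0 e=1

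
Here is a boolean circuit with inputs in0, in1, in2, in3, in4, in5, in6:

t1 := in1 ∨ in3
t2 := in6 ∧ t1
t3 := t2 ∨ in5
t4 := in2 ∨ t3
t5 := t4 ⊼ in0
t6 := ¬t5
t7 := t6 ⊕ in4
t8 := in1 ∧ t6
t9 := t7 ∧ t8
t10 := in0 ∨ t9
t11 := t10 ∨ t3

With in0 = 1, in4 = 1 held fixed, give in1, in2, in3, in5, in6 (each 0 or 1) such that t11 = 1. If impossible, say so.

t11 = t10 ∨ t3 must be 1, so at least one of t10, t3 is 1.
Check with in0 = 1, in4 = 1 and in1=1, in2=1, in3=0, in5=0, in6=0:
t1 = in1 ∨ in3 = 1 ∨ 0 = 1
t2 = in6 ∧ t1 = 0 ∧ 1 = 0
t3 = t2 ∨ in5 = 0 ∨ 0 = 0
t4 = in2 ∨ t3 = 1 ∨ 0 = 1
t5 = t4 ⊼ in0 = 1 ⊼ 1 = 0
t6 = ¬t5 = ¬0 = 1
t7 = t6 ⊕ in4 = 1 ⊕ 1 = 0
t8 = in1 ∧ t6 = 1 ∧ 1 = 1
t9 = t7 ∧ t8 = 0 ∧ 1 = 0
t10 = in0 ∨ t9 = 1 ∨ 0 = 1
t11 = t10 ∨ t3 = 1 ∨ 0 = 1
So t11 = 1.

in1=1 in2=1 in3=0 in5=0 in6=0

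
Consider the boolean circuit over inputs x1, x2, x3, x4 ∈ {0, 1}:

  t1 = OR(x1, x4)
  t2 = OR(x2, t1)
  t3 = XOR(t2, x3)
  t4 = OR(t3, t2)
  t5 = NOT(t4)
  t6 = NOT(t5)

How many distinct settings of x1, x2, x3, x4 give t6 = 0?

1

t6 = NOT(t5) must be 0, so t5 = 1.
t5 = NOT(t4) must be 1, so t4 = 0.
Enumerating the 16 input combinations, 1 give t6 = 0 and 15 give t6 = 1.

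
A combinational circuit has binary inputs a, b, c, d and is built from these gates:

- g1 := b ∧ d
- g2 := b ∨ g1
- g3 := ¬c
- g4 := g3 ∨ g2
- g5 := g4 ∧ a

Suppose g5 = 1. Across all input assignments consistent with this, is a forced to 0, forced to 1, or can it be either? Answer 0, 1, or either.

g5 = g4 ∧ a must be 1, so both g4 = 1 and a = 1.
g4 = g3 ∨ g2 must be 1, so at least one of g3, g2 is 1.
Every assignment with g5 = 1 has a = 1; there are 6 such assignment(s).

1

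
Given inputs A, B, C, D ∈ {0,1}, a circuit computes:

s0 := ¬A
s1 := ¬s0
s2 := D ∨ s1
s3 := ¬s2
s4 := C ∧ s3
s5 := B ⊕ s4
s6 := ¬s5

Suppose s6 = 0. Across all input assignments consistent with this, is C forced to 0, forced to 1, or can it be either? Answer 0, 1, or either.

either

Both values of C occur among assignments with s6 = 0:
  C=0: A=0, B=1, C=0, D=0
  C=1: A=0, B=0, C=1, D=0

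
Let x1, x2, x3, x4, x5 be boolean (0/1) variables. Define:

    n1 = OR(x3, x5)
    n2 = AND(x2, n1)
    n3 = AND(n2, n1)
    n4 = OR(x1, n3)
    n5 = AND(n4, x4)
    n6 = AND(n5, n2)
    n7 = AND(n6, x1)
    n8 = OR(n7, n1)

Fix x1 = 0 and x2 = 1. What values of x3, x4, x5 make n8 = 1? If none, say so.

n8 = OR(n7, n1) must be 1, so at least one of n7, n1 is 1.
Check with x1 = 0 and x2 = 1 and x3=1, x4=1, x5=1:
n1 = OR(x3, x5) = OR(1, 1) = 1
n2 = AND(x2, n1) = AND(1, 1) = 1
n3 = AND(n2, n1) = AND(1, 1) = 1
n4 = OR(x1, n3) = OR(0, 1) = 1
n5 = AND(n4, x4) = AND(1, 1) = 1
n6 = AND(n5, n2) = AND(1, 1) = 1
n7 = AND(n6, x1) = AND(1, 0) = 0
n8 = OR(n7, n1) = OR(0, 1) = 1
So n8 = 1.

x3=1, x4=1, x5=1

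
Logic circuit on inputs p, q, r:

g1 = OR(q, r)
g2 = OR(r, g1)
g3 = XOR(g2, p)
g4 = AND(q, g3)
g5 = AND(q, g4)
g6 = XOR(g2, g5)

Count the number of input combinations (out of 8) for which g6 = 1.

4

g6 = XOR(g2, g5) must be 1, so g2 and g5 differ.
Satisfying assignments:
  p=0, q=0, r=1
  p=1, q=0, r=1
  p=1, q=1, r=0
  p=1, q=1, r=1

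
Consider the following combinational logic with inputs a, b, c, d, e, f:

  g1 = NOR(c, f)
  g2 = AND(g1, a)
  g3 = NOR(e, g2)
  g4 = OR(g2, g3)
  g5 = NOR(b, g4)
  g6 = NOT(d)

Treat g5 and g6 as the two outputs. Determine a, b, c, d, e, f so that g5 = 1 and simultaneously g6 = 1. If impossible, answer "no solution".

a=1, b=0, c=1, d=0, e=1, f=1

Check with a=1, b=0, c=1, d=0, e=1, f=1:
g1 = NOR(c, f) = NOR(1, 1) = 0
g2 = AND(g1, a) = AND(0, 1) = 0
g3 = NOR(e, g2) = NOR(1, 0) = 0
g4 = OR(g2, g3) = OR(0, 0) = 0
g5 = NOR(b, g4) = NOR(0, 0) = 1
g6 = NOT(d) = NOT 0 = 1
So g5 = 1 and g6 = 1.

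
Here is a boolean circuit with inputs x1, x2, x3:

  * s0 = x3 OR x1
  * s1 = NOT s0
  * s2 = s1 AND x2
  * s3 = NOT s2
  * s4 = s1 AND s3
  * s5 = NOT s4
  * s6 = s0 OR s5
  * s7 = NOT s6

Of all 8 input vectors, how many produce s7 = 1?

1

s7 = NOT s6 must be 1, so s6 = 0.
s6 = s0 OR s5 must be 0, so both s0 = 0 and s5 = 0.
s0 = x3 OR x1 must be 0, so both x3 = 0 and x1 = 0.
Satisfying assignments:
  x1=0, x2=0, x3=0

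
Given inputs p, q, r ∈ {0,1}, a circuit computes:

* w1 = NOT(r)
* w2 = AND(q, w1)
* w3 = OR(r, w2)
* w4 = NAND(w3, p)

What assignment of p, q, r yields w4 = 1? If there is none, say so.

Check with p=0, q=1, r=0:
w1 = NOT(r) = NOT 0 = 1
w2 = AND(q, w1) = AND(1, 1) = 1
w3 = OR(r, w2) = OR(0, 1) = 1
w4 = NAND(w3, p) = NAND(1, 0) = 1
So w4 = 1 as required.

p=0, q=1, r=0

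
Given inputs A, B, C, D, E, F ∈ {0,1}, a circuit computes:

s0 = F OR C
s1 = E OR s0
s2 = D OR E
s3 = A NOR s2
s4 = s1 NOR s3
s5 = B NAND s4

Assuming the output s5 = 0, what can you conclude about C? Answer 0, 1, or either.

0

s5 = B NAND s4 must be 0, so both B = 1 and s4 = 1.
s4 = s1 NOR s3 must be 1, so both s1 = 0 and s3 = 0.
s1 = E OR s0 must be 0, so both E = 0 and s0 = 0.
Every assignment with s5 = 0 has C = 0; there are 3 such assignment(s).
  A=0, B=1, C=0, D=1, E=0, F=0
  A=1, B=1, C=0, D=0, E=0, F=0
  A=1, B=1, C=0, D=1, E=0, F=0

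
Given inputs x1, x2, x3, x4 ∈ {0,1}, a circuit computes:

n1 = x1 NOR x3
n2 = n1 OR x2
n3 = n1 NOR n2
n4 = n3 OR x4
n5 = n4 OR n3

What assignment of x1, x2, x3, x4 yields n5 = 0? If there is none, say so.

x1=0, x2=1, x3=1, x4=0

n5 = n4 OR n3 must be 0, so both n4 = 0 and n3 = 0.
n4 = n3 OR x4 must be 0, so both n3 = 0 and x4 = 0.
Check with x1=0, x2=1, x3=1, x4=0:
n1 = x1 NOR x3 = 0 NOR 1 = 0
n2 = n1 OR x2 = 0 OR 1 = 1
n3 = n1 NOR n2 = 0 NOR 1 = 0
n4 = n3 OR x4 = 0 OR 0 = 0
n5 = n4 OR n3 = 0 OR 0 = 0
So n5 = 0 as required.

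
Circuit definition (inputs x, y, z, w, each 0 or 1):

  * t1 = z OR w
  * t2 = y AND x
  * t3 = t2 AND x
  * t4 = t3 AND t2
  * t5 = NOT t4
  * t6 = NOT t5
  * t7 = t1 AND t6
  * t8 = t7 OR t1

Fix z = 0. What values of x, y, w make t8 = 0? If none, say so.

x=1, y=0, w=0

t8 = t7 OR t1 must be 0, so both t7 = 0 and t1 = 0.
Check with z = 0 and x=1, y=0, w=0:
t1 = z OR w = 0 OR 0 = 0
t2 = y AND x = 0 AND 1 = 0
t3 = t2 AND x = 0 AND 1 = 0
t4 = t3 AND t2 = 0 AND 0 = 0
t5 = NOT t4 = NOT 0 = 1
t6 = NOT t5 = NOT 1 = 0
t7 = t1 AND t6 = 0 AND 0 = 0
t8 = t7 OR t1 = 0 OR 0 = 0
So t8 = 0.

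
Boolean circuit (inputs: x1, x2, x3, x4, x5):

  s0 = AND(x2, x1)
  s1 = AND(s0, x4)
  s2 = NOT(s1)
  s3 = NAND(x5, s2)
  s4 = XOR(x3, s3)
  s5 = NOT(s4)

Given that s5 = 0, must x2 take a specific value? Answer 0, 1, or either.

Both values of x2 occur among assignments with s5 = 0:
  x2=0: x1=0, x2=0, x3=0, x4=0, x5=0
  x2=1: x1=0, x2=1, x3=0, x4=0, x5=0

either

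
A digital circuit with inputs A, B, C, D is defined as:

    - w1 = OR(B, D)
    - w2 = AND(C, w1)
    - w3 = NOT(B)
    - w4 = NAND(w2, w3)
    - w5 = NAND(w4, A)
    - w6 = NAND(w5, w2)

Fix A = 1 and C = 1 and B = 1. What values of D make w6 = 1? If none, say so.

D=0

w6 = NAND(w5, w2) must be 1, so at least one of w5, w2 is 0.
Check with A = 1 and C = 1 and B = 1 and D=0:
w1 = OR(B, D) = OR(1, 0) = 1
w2 = AND(C, w1) = AND(1, 1) = 1
w3 = NOT(B) = NOT 1 = 0
w4 = NAND(w2, w3) = NAND(1, 0) = 1
w5 = NAND(w4, A) = NAND(1, 1) = 0
w6 = NAND(w5, w2) = NAND(0, 1) = 1
So w6 = 1.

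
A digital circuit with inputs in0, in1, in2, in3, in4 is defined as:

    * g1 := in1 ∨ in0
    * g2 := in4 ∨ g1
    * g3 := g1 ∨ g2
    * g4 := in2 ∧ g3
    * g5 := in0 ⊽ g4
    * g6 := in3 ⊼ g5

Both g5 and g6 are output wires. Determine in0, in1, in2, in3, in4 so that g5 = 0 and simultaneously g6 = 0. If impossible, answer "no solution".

no solution exists

Across all 32 input combinations, none give both g5 = 0 and g6 = 0.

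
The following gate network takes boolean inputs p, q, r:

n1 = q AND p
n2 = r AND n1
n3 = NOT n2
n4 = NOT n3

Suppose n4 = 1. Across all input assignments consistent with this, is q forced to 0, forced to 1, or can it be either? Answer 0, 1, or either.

1

n4 = NOT n3 must be 1, so n3 = 0.
n3 = NOT n2 must be 0, so n2 = 1.
n2 = r AND n1 must be 1, so both r = 1 and n1 = 1.
Every assignment with n4 = 1 has q = 1; there are 1 such assignment(s).
  p=1, q=1, r=1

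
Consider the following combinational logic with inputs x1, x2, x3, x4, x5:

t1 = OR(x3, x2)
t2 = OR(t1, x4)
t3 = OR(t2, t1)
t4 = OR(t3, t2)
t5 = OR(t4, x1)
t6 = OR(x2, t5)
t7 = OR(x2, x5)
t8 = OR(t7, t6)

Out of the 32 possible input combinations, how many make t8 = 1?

t8 = OR(t7, t6) must be 1, so at least one of t7, t6 is 1.
Enumerating the 32 input combinations, 31 give t8 = 1 and 1 give t8 = 0.

31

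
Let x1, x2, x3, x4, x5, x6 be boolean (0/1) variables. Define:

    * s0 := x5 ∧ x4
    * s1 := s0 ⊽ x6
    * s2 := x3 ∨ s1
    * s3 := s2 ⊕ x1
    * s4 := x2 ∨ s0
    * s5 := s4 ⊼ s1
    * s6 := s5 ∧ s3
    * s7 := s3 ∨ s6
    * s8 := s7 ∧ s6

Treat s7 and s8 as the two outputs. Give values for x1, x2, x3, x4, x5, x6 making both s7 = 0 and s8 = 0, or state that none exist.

x1=0, x2=0, x3=0, x4=1, x5=1, x6=1

Check with x1=0, x2=0, x3=0, x4=1, x5=1, x6=1:
s0 = x5 ∧ x4 = 1 ∧ 1 = 1
s1 = s0 ⊽ x6 = 1 ⊽ 1 = 0
s2 = x3 ∨ s1 = 0 ∨ 0 = 0
s3 = s2 ⊕ x1 = 0 ⊕ 0 = 0
s4 = x2 ∨ s0 = 0 ∨ 1 = 1
s5 = s4 ⊼ s1 = 1 ⊼ 0 = 1
s6 = s5 ∧ s3 = 1 ∧ 0 = 0
s7 = s3 ∨ s6 = 0 ∨ 0 = 0
s8 = s7 ∧ s6 = 0 ∧ 0 = 0
So s7 = 0 and s8 = 0.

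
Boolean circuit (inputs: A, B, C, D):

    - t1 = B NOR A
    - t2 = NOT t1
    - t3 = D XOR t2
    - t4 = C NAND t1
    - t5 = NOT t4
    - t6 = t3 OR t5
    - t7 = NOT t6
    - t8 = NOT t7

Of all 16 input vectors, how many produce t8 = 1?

t8 = NOT t7 must be 1, so t7 = 0.
t7 = NOT t6 must be 0, so t6 = 1.
t6 = t3 OR t5 must be 1, so at least one of t3, t5 is 1.
Enumerating the 16 input combinations, 9 give t8 = 1 and 7 give t8 = 0.

9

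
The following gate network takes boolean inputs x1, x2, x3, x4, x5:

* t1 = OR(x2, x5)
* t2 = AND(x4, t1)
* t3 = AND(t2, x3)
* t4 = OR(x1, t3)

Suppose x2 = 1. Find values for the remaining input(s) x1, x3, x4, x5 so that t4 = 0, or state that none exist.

t4 = OR(x1, t3) must be 0, so both x1 = 0 and t3 = 0.
Check with x2 = 1 and x1=0, x3=1, x4=0, x5=0:
t1 = OR(x2, x5) = OR(1, 0) = 1
t2 = AND(x4, t1) = AND(0, 1) = 0
t3 = AND(t2, x3) = AND(0, 1) = 0
t4 = OR(x1, t3) = OR(0, 0) = 0
So t4 = 0.

x1=0, x3=1, x4=0, x5=0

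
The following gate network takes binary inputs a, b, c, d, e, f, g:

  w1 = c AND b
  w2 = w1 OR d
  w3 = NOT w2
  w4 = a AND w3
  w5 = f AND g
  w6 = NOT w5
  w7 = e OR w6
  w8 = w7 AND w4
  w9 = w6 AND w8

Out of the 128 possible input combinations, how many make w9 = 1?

18

w9 = w6 AND w8 must be 1, so both w6 = 1 and w8 = 1.
w6 = NOT w5 must be 1, so w5 = 0.
Enumerating the 128 input combinations, 18 give w9 = 1 and 110 give w9 = 0.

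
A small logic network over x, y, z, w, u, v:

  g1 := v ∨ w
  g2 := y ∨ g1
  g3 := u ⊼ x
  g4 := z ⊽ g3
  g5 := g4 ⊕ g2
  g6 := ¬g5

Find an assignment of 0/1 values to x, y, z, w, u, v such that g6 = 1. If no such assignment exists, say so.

x=1, y=0, z=0, w=1, u=1, v=1

g6 = ¬g5 must be 1, so g5 = 0.
g5 = g4 ⊕ g2 must be 0, so g4 and g2 are equal.
Check with x=1, y=0, z=0, w=1, u=1, v=1:
g1 = v ∨ w = 1 ∨ 1 = 1
g2 = y ∨ g1 = 0 ∨ 1 = 1
g3 = u ⊼ x = 1 ⊼ 1 = 0
g4 = z ⊽ g3 = 0 ⊽ 0 = 1
g5 = g4 ⊕ g2 = 1 ⊕ 1 = 0
g6 = ¬g5 = ¬0 = 1
So g6 = 1 as required.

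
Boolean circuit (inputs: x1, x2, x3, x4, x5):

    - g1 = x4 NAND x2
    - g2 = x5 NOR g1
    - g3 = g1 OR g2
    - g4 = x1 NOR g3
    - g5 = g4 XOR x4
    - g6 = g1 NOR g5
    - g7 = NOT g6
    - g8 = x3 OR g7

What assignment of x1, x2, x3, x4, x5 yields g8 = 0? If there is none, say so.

x1=0 x2=1 x3=0 x4=1 x5=1

g8 = x3 OR g7 must be 0, so both x3 = 0 and g7 = 0.
g7 = NOT g6 must be 0, so g6 = 1.
Check with x1=0 x2=1 x3=0 x4=1 x5=1:
g1 = x4 NAND x2 = 1 NAND 1 = 0
g2 = x5 NOR g1 = 1 NOR 0 = 0
g3 = g1 OR g2 = 0 OR 0 = 0
g4 = x1 NOR g3 = 0 NOR 0 = 1
g5 = g4 XOR x4 = 1 XOR 1 = 0
g6 = g1 NOR g5 = 0 NOR 0 = 1
g7 = NOT g6 = NOT 1 = 0
g8 = x3 OR g7 = 0 OR 0 = 0
So g8 = 0 as required.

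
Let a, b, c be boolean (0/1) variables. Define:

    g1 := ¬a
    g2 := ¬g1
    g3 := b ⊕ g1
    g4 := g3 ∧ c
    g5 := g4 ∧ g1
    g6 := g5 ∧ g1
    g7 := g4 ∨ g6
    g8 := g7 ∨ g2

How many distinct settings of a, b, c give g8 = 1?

g8 = g7 ∨ g2 must be 1, so at least one of g7, g2 is 1.
Satisfying assignments:
  a=0, b=0, c=1
  a=1, b=0, c=0
  a=1, b=0, c=1
  a=1, b=1, c=0
  a=1, b=1, c=1

5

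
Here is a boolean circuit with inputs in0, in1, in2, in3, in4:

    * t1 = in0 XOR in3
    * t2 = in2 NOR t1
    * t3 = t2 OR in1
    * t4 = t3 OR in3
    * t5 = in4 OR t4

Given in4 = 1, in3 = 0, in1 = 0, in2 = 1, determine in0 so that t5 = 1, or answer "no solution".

t5 = in4 OR t4 must be 1, so at least one of in4, t4 is 1.
Check with in4 = 1, in3 = 0, in1 = 0, in2 = 1 and in0=1:
t1 = in0 XOR in3 = 1 XOR 0 = 1
t2 = in2 NOR t1 = 1 NOR 1 = 0
t3 = t2 OR in1 = 0 OR 0 = 0
t4 = t3 OR in3 = 0 OR 0 = 0
t5 = in4 OR t4 = 1 OR 0 = 1
So t5 = 1.

in0=1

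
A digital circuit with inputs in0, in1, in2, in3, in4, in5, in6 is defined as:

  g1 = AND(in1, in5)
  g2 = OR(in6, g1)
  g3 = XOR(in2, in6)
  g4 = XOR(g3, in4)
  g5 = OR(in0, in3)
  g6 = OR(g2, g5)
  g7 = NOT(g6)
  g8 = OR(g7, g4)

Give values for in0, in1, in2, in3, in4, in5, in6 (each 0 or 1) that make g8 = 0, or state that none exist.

in0=0, in1=0, in2=1, in3=1, in4=0, in5=1, in6=1

g8 = OR(g7, g4) must be 0, so both g7 = 0 and g4 = 0.
Check with in0=0, in1=0, in2=1, in3=1, in4=0, in5=1, in6=1:
g1 = AND(in1, in5) = AND(0, 1) = 0
g2 = OR(in6, g1) = OR(1, 0) = 1
g3 = XOR(in2, in6) = XOR(1, 1) = 0
g4 = XOR(g3, in4) = XOR(0, 0) = 0
g5 = OR(in0, in3) = OR(0, 1) = 1
g6 = OR(g2, g5) = OR(1, 1) = 1
g7 = NOT(g6) = NOT 1 = 0
g8 = OR(g7, g4) = OR(0, 0) = 0
So g8 = 0 as required.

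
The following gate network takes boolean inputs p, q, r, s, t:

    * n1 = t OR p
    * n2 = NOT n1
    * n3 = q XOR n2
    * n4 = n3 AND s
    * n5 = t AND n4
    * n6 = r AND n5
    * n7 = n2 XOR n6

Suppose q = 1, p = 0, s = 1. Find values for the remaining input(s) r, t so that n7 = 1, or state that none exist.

Check with q = 1, p = 0, s = 1 and r=1, t=1:
n1 = t OR p = 1 OR 0 = 1
n2 = NOT n1 = NOT 1 = 0
n3 = q XOR n2 = 1 XOR 0 = 1
n4 = n3 AND s = 1 AND 1 = 1
n5 = t AND n4 = 1 AND 1 = 1
n6 = r AND n5 = 1 AND 1 = 1
n7 = n2 XOR n6 = 0 XOR 1 = 1
So n7 = 1.

r=1 t=1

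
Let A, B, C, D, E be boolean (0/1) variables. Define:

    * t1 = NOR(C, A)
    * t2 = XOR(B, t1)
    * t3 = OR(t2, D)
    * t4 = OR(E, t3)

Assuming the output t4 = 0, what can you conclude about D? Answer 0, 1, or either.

t4 = OR(E, t3) must be 0, so both E = 0 and t3 = 0.
Every assignment with t4 = 0 has D = 0; there are 4 such assignment(s).
  A=0, B=0, C=1, D=0, E=0
  A=0, B=1, C=0, D=0, E=0
  A=1, B=0, C=0, D=0, E=0
  A=1, B=0, C=1, D=0, E=0

0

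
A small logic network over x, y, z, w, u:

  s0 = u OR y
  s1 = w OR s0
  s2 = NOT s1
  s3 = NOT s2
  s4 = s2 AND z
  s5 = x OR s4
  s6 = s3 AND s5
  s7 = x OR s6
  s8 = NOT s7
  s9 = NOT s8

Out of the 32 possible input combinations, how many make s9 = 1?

s9 = NOT s8 must be 1, so s8 = 0.
Enumerating the 32 input combinations, 16 give s9 = 1 and 16 give s9 = 0.

16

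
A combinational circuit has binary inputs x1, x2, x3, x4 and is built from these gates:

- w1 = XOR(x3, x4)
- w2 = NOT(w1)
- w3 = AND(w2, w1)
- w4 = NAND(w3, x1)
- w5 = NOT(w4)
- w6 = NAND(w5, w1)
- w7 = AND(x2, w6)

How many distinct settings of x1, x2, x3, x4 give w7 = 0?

8

w7 = AND(x2, w6) must be 0, so at least one of x2, w6 is 0.
Enumerating the 16 input combinations, 8 give w7 = 0 and 8 give w7 = 1.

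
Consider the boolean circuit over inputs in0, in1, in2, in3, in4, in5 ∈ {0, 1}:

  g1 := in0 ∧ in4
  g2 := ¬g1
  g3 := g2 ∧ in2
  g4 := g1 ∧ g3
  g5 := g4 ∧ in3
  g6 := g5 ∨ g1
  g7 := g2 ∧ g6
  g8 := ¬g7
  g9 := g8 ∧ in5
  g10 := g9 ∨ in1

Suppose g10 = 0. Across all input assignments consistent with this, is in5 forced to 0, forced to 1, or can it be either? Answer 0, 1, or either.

0

g10 = g9 ∨ in1 must be 0, so both g9 = 0 and in1 = 0.
Every assignment with g10 = 0 has in5 = 0; there are 16 such assignment(s).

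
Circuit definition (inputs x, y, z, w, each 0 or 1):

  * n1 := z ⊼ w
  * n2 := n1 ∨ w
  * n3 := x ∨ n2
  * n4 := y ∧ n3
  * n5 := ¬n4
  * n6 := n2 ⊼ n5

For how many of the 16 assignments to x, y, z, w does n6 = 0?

8

n6 = n2 ⊼ n5 must be 0, so both n2 = 1 and n5 = 1.
Enumerating the 16 input combinations, 8 give n6 = 0 and 8 give n6 = 1.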